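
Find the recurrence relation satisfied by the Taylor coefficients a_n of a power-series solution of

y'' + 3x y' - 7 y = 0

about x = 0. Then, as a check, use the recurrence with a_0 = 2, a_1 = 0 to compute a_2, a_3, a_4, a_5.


Substitute y = sum_n a_n x^n.
y''(x) has coefficient (n+2)(n+1) a_{n+2} at x^n;
3 x y'(x) has coefficient 3 n a_n at x^n (shift);
-7 y(x) has coefficient -7 a_n at x^n.
Matching x^n: (n+2)(n+1) a_{n+2} + (3n - 7) a_n = 0.
Thus a_{n+2} = (-3n + 7) / ((n+1)(n+2)) * a_n.

Check with a_0 = 2, a_1 = 0 (apply the recurrence for n = 0, 1, 2, 3): a_0 = 2, a_1 = 0, a_2 = 7, a_3 = 0, a_4 = 7/12, a_5 = 0.

a_(n+2) = (-3n + 7) / ((n+1)(n+2)) * a_n; check: a_0 = 2, a_1 = 0, a_2 = 7, a_3 = 0, a_4 = 7/12, a_5 = 0


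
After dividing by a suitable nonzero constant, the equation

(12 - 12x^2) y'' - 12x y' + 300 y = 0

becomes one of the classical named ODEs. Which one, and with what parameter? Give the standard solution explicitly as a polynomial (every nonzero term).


All three coefficients share the factor 12; dividing through by 12 gives  (1 - x^2) y'' - x y' + 25 y = 0.
This matches the Chebyshev equation (1 - x^2) y'' - x y' + n^2 y = 0 (note the -x y' term, not -2x y') with n^2 = 25, so n = 5; the polynomial solution is T_5(x).
With y = sum_k a_k x^k, matching x^k gives (k+2)(k+1) a_{k+2} = (k^2 - n^2) a_k = (k - 5)(k + 5) a_k. The right side vanishes at k = 5, so the series with the parity of 5 terminates at degree 5.
Standard normalization: leading coefficient of T_n is 2^(n-1), so a_5 = 2^4 = 16. Work downward with a_k = (k+1)(k+2) a_{k+2} / ((k - 5)(k + 5)):
  a_3 = (4)(5)(16) / ((3 - 5)(3 + 5)) = 320/(-16) = -20
  a_1 = (2)(3)(-20) / ((1 - 5)(1 + 5)) = -120/(-24) = 5
Hence T_5(x) = 16 x^5 - 20 x^3 + 5 x.

T_5(x); series = 16 x^5 - 20 x^3 + 5 x


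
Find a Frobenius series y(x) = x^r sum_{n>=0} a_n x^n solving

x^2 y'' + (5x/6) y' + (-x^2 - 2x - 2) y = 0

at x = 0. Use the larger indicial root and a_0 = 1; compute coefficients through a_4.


Write in Frobenius form y'' + (p(x)/x) y' + (q(x)/x^2) y = 0:
  p(x) = 5/6,  q(x) = -x^2 - 2x - 2.
Indicial equation: r(r-1) + (5/6) r + (-2) = 0 -> roots r_1 = 3/2, r_2 = -4/3.
Take r = r_1 = 3/2. Let y(x) = x^r sum_{n>=0} a_n x^n with a_0 = 1.
Substitute y = x^r sum a_n x^n and match x^{r+n}. The recurrence is
  D(n) a_n - 2 a_{n-1} - 1 a_{n-2} = 0,  where D(n) = (r+n)(r+n-1) + (5/6)(r+n) + (-2).
  a_n = [2 a_{n-1} + 1 a_{n-2}] / D(n).
Since the indicial polynomial factors as (r - r_1)(r - r_2), D(n) = (r_1 + n - r_1)(r_1 + n - r_2) = n(n + 17/6).
Evaluating step by step (a_0 = 1):
  n = 1: D(1) = 1(1 + 17/6) = 23/6; numerator = 2(1) = 2; a_1 = (2)/(23/6) = 12/23
  n = 2: D(2) = 2(2 + 17/6) = 29/3; numerator = 2(12/23) + 1(1) = 47/23; a_2 = (47/23)/(29/3) = 141/667
  n = 3: D(3) = 3(3 + 17/6) = 35/2; numerator = 2(141/667) + 1(12/23) = 630/667; a_3 = (630/667)/(35/2) = 36/667
  n = 4: D(4) = 4(4 + 17/6) = 82/3; numerator = 2(36/667) + 1(141/667) = 213/667; a_4 = (213/667)/(82/3) = 639/54694

r = 3/2; a_0 = 1; a_1 = 12/23; a_2 = 141/667; a_3 = 36/667; a_4 = 639/54694


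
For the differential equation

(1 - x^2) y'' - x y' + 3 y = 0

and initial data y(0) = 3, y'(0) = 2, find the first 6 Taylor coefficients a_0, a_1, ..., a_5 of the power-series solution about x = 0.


Ansatz: y(x) = sum_{n>=0} a_n x^n, so y'(x) = sum_{n>=1} n a_n x^(n-1) and y''(x) = sum_{n>=2} n(n-1) a_n x^(n-2).
Substitute into P(x) y'' + Q(x) y' + R(x) y = 0 with P(x) = 1 - x^2, Q(x) = -x, R(x) = 3, and match powers of x.
Initial conditions: a_0 = 3, a_1 = 2.
Setting the coefficient of each power of x to zero and solving order by order (substituting the coefficients already found):
  x^0: 2 a_2 + 3 a_0 = 0  ->  2 a_2 = -3 a_0 = -9  ->  a_2 = -9/2
  x^1: 6 a_3 + 2 a_1 = 0  ->  6 a_3 = -2 a_1 = -4  ->  a_3 = -2/3
  x^2: 12 a_4 - a_2 = 0  ->  12 a_4 = a_2 = -9/2  ->  a_4 = -3/8
  x^3: 20 a_5 - 6 a_3 = 0  ->  20 a_5 = 6 a_3 = -4  ->  a_5 = -1/5
Truncated series: y(x) = 3 + 2 x - (9/2) x^2 - (2/3) x^3 - (3/8) x^4 - (1/5) x^5 + O(x^6).

a_0 = 3; a_1 = 2; a_2 = -9/2; a_3 = -2/3; a_4 = -3/8; a_5 = -1/5


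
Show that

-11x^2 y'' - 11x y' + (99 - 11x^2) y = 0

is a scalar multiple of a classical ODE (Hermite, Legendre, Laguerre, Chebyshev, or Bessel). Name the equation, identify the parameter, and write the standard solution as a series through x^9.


All three coefficients share the factor -11; dividing through by -11 gives  x^2 y'' + x y' + (x^2 - 9) y = 0.
This matches the Bessel equation x^2 y'' + x y' + (x^2 - nu^2) y = 0 with nu^2 = 9, so nu = 3; the solution bounded at x = 0 is J_3(x).
Frobenius at x = 0: indicial roots ±nu; for r = nu the recurrence k(k + 2nu) c_k = -c_{k-2} gives the standard series J_nu(x) = sum_{k>=0} (-1)^k / (k! (k+nu)!) (x/2)^(2k+nu). Evaluate the first 4 terms:
  k = 0: (-1)^0 / (0! * 3! * 2^3) x^3 = 1/(1*6*8) x^3 = (1/48) x^3
  k = 1: (-1)^1 / (1! * 4! * 2^5) x^5 = -1/(1*24*32) x^5 = (-1/768) x^5
  k = 2: (-1)^2 / (2! * 5! * 2^7) x^7 = 1/(2*120*128) x^7 = (1/30720) x^7
  k = 3: (-1)^3 / (3! * 6! * 2^9) x^9 = -1/(6*720*512) x^9 = (-1/2211840) x^9
Hence J_3(x) = -x^9/2211840 + x^7/30720 - x^5/768 + x^3/48 + ....

J_3(x); series = -x^9/2211840 + x^7/30720 - x^5/768 + x^3/48


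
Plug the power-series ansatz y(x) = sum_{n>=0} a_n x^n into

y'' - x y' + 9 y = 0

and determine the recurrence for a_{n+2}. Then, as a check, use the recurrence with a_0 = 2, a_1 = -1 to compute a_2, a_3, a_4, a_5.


Substitute y = sum_n a_n x^n.
y''(x) has coefficient (n+2)(n+1) a_{n+2} at x^n;
-x y'(x) has coefficient -n a_n at x^n (shift);
9 y(x) has coefficient 9 a_n at x^n.
Matching x^n: (n+2)(n+1) a_{n+2} + (-n + 9) a_n = 0.
Thus a_{n+2} = (n - 9) / ((n+1)(n+2)) * a_n.

Check with a_0 = 2, a_1 = -1 (apply the recurrence for n = 0, 1, 2, 3): a_0 = 2, a_1 = -1, a_2 = -9, a_3 = 4/3, a_4 = 21/4, a_5 = -2/5.

a_(n+2) = (n - 9) / ((n+1)(n+2)) * a_n; check: a_0 = 2, a_1 = -1, a_2 = -9, a_3 = 4/3, a_4 = 21/4, a_5 = -2/5


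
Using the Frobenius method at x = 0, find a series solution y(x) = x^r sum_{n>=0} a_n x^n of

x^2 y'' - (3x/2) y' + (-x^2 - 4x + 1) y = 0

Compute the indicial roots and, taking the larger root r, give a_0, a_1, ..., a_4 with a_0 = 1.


Write in Frobenius form y'' + (p(x)/x) y' + (q(x)/x^2) y = 0:
  p(x) = -3/2,  q(x) = -x^2 - 4x + 1.
Indicial equation: r(r-1) + (-3/2) r + (1) = 0 -> roots r_1 = 2, r_2 = 1/2.
Take r = r_1 = 2. Let y(x) = x^r sum_{n>=0} a_n x^n with a_0 = 1.
Substitute y = x^r sum a_n x^n and match x^{r+n}. The recurrence is
  D(n) a_n - 4 a_{n-1} - 1 a_{n-2} = 0,  where D(n) = (r+n)(r+n-1) + (-3/2)(r+n) + (1).
  a_n = [4 a_{n-1} + 1 a_{n-2}] / D(n).
Since the indicial polynomial factors as (r - r_1)(r - r_2), D(n) = (r_1 + n - r_1)(r_1 + n - r_2) = n(n + 3/2).
Evaluating step by step (a_0 = 1):
  n = 1: D(1) = 1(1 + 3/2) = 5/2; numerator = 4(1) = 4; a_1 = (4)/(5/2) = 8/5
  n = 2: D(2) = 2(2 + 3/2) = 7; numerator = 4(8/5) + 1(1) = 37/5; a_2 = (37/5)/(7) = 37/35
  n = 3: D(3) = 3(3 + 3/2) = 27/2; numerator = 4(37/35) + 1(8/5) = 204/35; a_3 = (204/35)/(27/2) = 136/315
  n = 4: D(4) = 4(4 + 3/2) = 22; numerator = 4(136/315) + 1(37/35) = 877/315; a_4 = (877/315)/(22) = 877/6930

r = 2; a_0 = 1; a_1 = 8/5; a_2 = 37/35; a_3 = 136/315; a_4 = 877/6930


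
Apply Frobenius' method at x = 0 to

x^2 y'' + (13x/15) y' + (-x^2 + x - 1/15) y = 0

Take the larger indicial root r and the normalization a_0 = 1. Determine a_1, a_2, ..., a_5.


Write in Frobenius form y'' + (p(x)/x) y' + (q(x)/x^2) y = 0:
  p(x) = 13/15,  q(x) = -x^2 + x - 1/15.
Indicial equation: r(r-1) + (13/15) r + (-1/15) = 0 -> roots r_1 = 1/3, r_2 = -1/5.
Take r = r_1 = 1/3. Let y(x) = x^r sum_{n>=0} a_n x^n with a_0 = 1.
Substitute y = x^r sum a_n x^n and match x^{r+n}. The recurrence is
  D(n) a_n + 1 a_{n-1} - 1 a_{n-2} = 0,  where D(n) = (r+n)(r+n-1) + (13/15)(r+n) + (-1/15).
  a_n = [-1 a_{n-1} + 1 a_{n-2}] / D(n).
Since the indicial polynomial factors as (r - r_1)(r - r_2), D(n) = (r_1 + n - r_1)(r_1 + n - r_2) = n(n + 8/15).
Evaluating step by step (a_0 = 1):
  n = 1: D(1) = 1(1 + 8/15) = 23/15; numerator = -1(1) = -1; a_1 = (-1)/(23/15) = -15/23
  n = 2: D(2) = 2(2 + 8/15) = 76/15; numerator = -1(-15/23) + 1(1) = 38/23; a_2 = (38/23)/(76/15) = 15/46
  n = 3: D(3) = 3(3 + 8/15) = 53/5; numerator = -1(15/46) + 1(-15/23) = -45/46; a_3 = (-45/46)/(53/5) = -225/2438
  n = 4: D(4) = 4(4 + 8/15) = 272/15; numerator = -1(-225/2438) + 1(15/46) = 510/1219; a_4 = (510/1219)/(272/15) = 225/9752
  n = 5: D(5) = 5(5 + 8/15) = 83/3; numerator = -1(225/9752) + 1(-225/2438) = -1125/9752; a_5 = (-1125/9752)/(83/3) = -3375/809416

r = 1/3; a_0 = 1; a_1 = -15/23; a_2 = 15/46; a_3 = -225/2438; a_4 = 225/9752; a_5 = -3375/809416


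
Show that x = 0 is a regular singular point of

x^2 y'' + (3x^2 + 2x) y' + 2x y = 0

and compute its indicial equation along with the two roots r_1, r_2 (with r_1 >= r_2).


Divide by x^2 to reach normal form y'' + P_1(x) y' + P_2(x) y = 0 with P_1(x) = 3 + 2/x and P_2(x) = 2/x.
x = 0 is a singular point because the y'-coefficient 3 + 2/x has a pole at x = 0 and the y-coefficient 2/x has a pole at x = 0.
It is a regular singular point because x P_1(x) = p(x) = 3x + 2 and x^2 P_2(x) = q(x) = 2x are polynomials, hence analytic at x = 0.
p(0) = 2,  q(0) = 0.
Indicial equation: r(r-1) + p(0) r + q(0) = 0, i.e. r^2 + (p(0) - 1) r + q(0) = 0, i.e. r^2 + 1 r = 0.
Discriminant: (1)^2 - 4(0) = 1, so r = (-1 ± 1)/2.
Solving: r_1 = 0, r_2 = -1.

indicial: r^2 + 1 r = 0; roots r_1 = 0, r_2 = -1


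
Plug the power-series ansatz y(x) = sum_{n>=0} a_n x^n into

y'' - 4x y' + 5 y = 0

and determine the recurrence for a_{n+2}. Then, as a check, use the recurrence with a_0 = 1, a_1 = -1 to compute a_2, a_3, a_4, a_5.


Substitute y = sum_n a_n x^n.
y''(x) has coefficient (n+2)(n+1) a_{n+2} at x^n;
-4 x y'(x) has coefficient -4 n a_n at x^n (shift);
5 y(x) has coefficient 5 a_n at x^n.
Matching x^n: (n+2)(n+1) a_{n+2} + (-4n + 5) a_n = 0.
Thus a_{n+2} = (4n - 5) / ((n+1)(n+2)) * a_n.

Check with a_0 = 1, a_1 = -1 (apply the recurrence for n = 0, 1, 2, 3): a_0 = 1, a_1 = -1, a_2 = -5/2, a_3 = 1/6, a_4 = -5/8, a_5 = 7/120.

a_(n+2) = (4n - 5) / ((n+1)(n+2)) * a_n; check: a_0 = 1, a_1 = -1, a_2 = -5/2, a_3 = 1/6, a_4 = -5/8, a_5 = 7/120


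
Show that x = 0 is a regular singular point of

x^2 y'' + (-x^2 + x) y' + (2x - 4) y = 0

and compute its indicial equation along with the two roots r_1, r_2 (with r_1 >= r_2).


Divide by x^2 to reach normal form y'' + P_1(x) y' + P_2(x) y = 0 with P_1(x) = -1 + 1/x and P_2(x) = 2/x - 4/x^2.
x = 0 is a singular point because the y'-coefficient -1 + 1/x has a pole at x = 0 and the y-coefficient 2/x - 4/x^2 has a pole at x = 0.
It is a regular singular point because x P_1(x) = p(x) = 1 - x and x^2 P_2(x) = q(x) = 2x - 4 are polynomials, hence analytic at x = 0.
p(0) = 1,  q(0) = -4.
Indicial equation: r(r-1) + p(0) r + q(0) = 0, i.e. r^2 + (p(0) - 1) r + q(0) = 0, i.e. r^2 - 4 = 0.
Discriminant: (0)^2 - 4(-4) = 16, so r = (0 ± 4)/2.
Solving: r_1 = 2, r_2 = -2.

indicial: r^2 - 4 = 0; roots r_1 = 2, r_2 = -2


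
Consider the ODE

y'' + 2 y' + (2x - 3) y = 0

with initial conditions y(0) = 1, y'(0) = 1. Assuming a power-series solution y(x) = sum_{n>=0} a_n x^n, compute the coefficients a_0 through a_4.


Ansatz: y(x) = sum_{n>=0} a_n x^n, so y'(x) = sum_{n>=1} n a_n x^(n-1) and y''(x) = sum_{n>=2} n(n-1) a_n x^(n-2).
Substitute into P(x) y'' + Q(x) y' + R(x) y = 0 with P(x) = 1, Q(x) = 2, R(x) = 2x - 3, and match powers of x.
Initial conditions: a_0 = 1, a_1 = 1.
Setting the coefficient of each power of x to zero and solving order by order (substituting the coefficients already found):
  x^0: 2 a_2 + 2 a_1 - 3 a_0 = 0  ->  2 a_2 = -2 a_1 + 3 a_0 = 1  ->  a_2 = 1/2
  x^1: 6 a_3 + 4 a_2 - 3 a_1 + 2 a_0 = 0  ->  6 a_3 = -4 a_2 + 3 a_1 - 2 a_0 = -1  ->  a_3 = -1/6
  x^2: 12 a_4 + 6 a_3 - 3 a_2 + 2 a_1 = 0  ->  12 a_4 = -6 a_3 + 3 a_2 - 2 a_1 = 1/2  ->  a_4 = 1/24
Truncated series: y(x) = 1 + x + (1/2) x^2 - (1/6) x^3 + (1/24) x^4 + O(x^5).

a_0 = 1; a_1 = 1; a_2 = 1/2; a_3 = -1/6; a_4 = 1/24


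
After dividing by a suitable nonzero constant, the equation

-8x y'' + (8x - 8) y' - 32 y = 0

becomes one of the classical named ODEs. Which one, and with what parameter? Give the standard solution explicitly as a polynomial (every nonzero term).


All three coefficients share the factor -8; dividing through by -8 gives  x y'' + (1 - x) y' + 4 y = 0.
This matches the Laguerre equation x y'' + (1 - x) y' + n y = 0 with n = 4; the polynomial solution is L_4(x).
With y = sum_k a_k x^k, matching x^k gives (k+1)k a_{k+1} + (k+1) a_{k+1} - k a_k + n a_k = 0, i.e. (k+1)^2 a_{k+1} = (k - n) a_k = (k - 4) a_k. The right side vanishes at k = 4, so the series terminates at degree 4.
Standard normalization L_n(0) = 1 gives a_0 = 1. Work upward with a_{k+1} = (k - 4) a_k / (k+1)^2:
  a_1 = (0 - 4)(1) / 1^2 = -4/1 = -4
  a_2 = (1 - 4)(-4) / 2^2 = 12/4 = 3
  a_3 = (2 - 4)(3) / 3^2 = -6/9 = -2/3
  a_4 = (3 - 4)(-2/3) / 4^2 = (2/3)/16 = 1/24
Hence L_4(x) = x^4/24 - 2 x^3/3 + 3 x^2 - 4 x + 1.

L_4(x); series = x^4/24 - 2 x^3/3 + 3 x^2 - 4 x + 1


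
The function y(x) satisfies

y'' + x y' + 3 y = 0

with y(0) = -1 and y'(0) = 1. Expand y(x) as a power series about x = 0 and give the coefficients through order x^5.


Ansatz: y(x) = sum_{n>=0} a_n x^n, so y'(x) = sum_{n>=1} n a_n x^(n-1) and y''(x) = sum_{n>=2} n(n-1) a_n x^(n-2).
Substitute into P(x) y'' + Q(x) y' + R(x) y = 0 with P(x) = 1, Q(x) = x, R(x) = 3, and match powers of x.
Initial conditions: a_0 = -1, a_1 = 1.
Setting the coefficient of each power of x to zero and solving order by order (substituting the coefficients already found):
  x^0: 2 a_2 + 3 a_0 = 0  ->  2 a_2 = -3 a_0 = 3  ->  a_2 = 3/2
  x^1: 6 a_3 + 4 a_1 = 0  ->  6 a_3 = -4 a_1 = -4  ->  a_3 = -2/3
  x^2: 12 a_4 + 5 a_2 = 0  ->  12 a_4 = -5 a_2 = -15/2  ->  a_4 = -5/8
  x^3: 20 a_5 + 6 a_3 = 0  ->  20 a_5 = -6 a_3 = 4  ->  a_5 = 1/5
Truncated series: y(x) = -1 + x + (3/2) x^2 - (2/3) x^3 - (5/8) x^4 + (1/5) x^5 + O(x^6).

a_0 = -1; a_1 = 1; a_2 = 3/2; a_3 = -2/3; a_4 = -5/8; a_5 = 1/5


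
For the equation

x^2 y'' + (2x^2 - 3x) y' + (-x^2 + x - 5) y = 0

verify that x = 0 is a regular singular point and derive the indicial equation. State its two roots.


Divide by x^2 to reach normal form y'' + P_1(x) y' + P_2(x) y = 0 with P_1(x) = 2 - 3/x and P_2(x) = -1 + 1/x - 5/x^2.
x = 0 is a singular point because the y'-coefficient 2 - 3/x has a pole at x = 0 and the y-coefficient -1 + 1/x - 5/x^2 has a pole at x = 0.
It is a regular singular point because x P_1(x) = p(x) = 2x - 3 and x^2 P_2(x) = q(x) = -x^2 + x - 5 are polynomials, hence analytic at x = 0.
p(0) = -3,  q(0) = -5.
Indicial equation: r(r-1) + p(0) r + q(0) = 0, i.e. r^2 + (p(0) - 1) r + q(0) = 0, i.e. r^2 - 4 r - 5 = 0.
Discriminant: (-4)^2 - 4(-5) = 36, so r = (4 ± 6)/2.
Solving: r_1 = 5, r_2 = -1.

indicial: r^2 - 4 r - 5 = 0; roots r_1 = 5, r_2 = -1


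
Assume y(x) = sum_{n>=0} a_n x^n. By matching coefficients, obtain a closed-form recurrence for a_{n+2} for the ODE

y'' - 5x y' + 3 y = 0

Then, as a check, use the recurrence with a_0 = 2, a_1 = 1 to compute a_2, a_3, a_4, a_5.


Substitute y = sum_n a_n x^n.
y''(x) has coefficient (n+2)(n+1) a_{n+2} at x^n;
-5 x y'(x) has coefficient -5 n a_n at x^n (shift);
3 y(x) has coefficient 3 a_n at x^n.
Matching x^n: (n+2)(n+1) a_{n+2} + (-5n + 3) a_n = 0.
Thus a_{n+2} = (5n - 3) / ((n+1)(n+2)) * a_n.

Check with a_0 = 2, a_1 = 1 (apply the recurrence for n = 0, 1, 2, 3): a_0 = 2, a_1 = 1, a_2 = -3, a_3 = 1/3, a_4 = -7/4, a_5 = 1/5.

a_(n+2) = (5n - 3) / ((n+1)(n+2)) * a_n; check: a_0 = 2, a_1 = 1, a_2 = -3, a_3 = 1/3, a_4 = -7/4, a_5 = 1/5


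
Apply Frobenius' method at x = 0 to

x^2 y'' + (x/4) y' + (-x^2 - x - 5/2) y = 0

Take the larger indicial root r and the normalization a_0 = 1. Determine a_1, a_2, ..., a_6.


Write in Frobenius form y'' + (p(x)/x) y' + (q(x)/x^2) y = 0:
  p(x) = 1/4,  q(x) = -x^2 - x - 5/2.
Indicial equation: r(r-1) + (1/4) r + (-5/2) = 0 -> roots r_1 = 2, r_2 = -5/4.
Take r = r_1 = 2. Let y(x) = x^r sum_{n>=0} a_n x^n with a_0 = 1.
Substitute y = x^r sum a_n x^n and match x^{r+n}. The recurrence is
  D(n) a_n - 1 a_{n-1} - 1 a_{n-2} = 0,  where D(n) = (r+n)(r+n-1) + (1/4)(r+n) + (-5/2).
  a_n = [1 a_{n-1} + 1 a_{n-2}] / D(n).
Since the indicial polynomial factors as (r - r_1)(r - r_2), D(n) = (r_1 + n - r_1)(r_1 + n - r_2) = n(n + 13/4).
Evaluating step by step (a_0 = 1):
  n = 1: D(1) = 1(1 + 13/4) = 17/4; numerator = 1(1) = 1; a_1 = (1)/(17/4) = 4/17
  n = 2: D(2) = 2(2 + 13/4) = 21/2; numerator = 1(4/17) + 1(1) = 21/17; a_2 = (21/17)/(21/2) = 2/17
  n = 3: D(3) = 3(3 + 13/4) = 75/4; numerator = 1(2/17) + 1(4/17) = 6/17; a_3 = (6/17)/(75/4) = 8/425
  n = 4: D(4) = 4(4 + 13/4) = 29; numerator = 1(8/425) + 1(2/17) = 58/425; a_4 = (58/425)/(29) = 2/425
  n = 5: D(5) = 5(5 + 13/4) = 165/4; numerator = 1(2/425) + 1(8/425) = 2/85; a_5 = (2/85)/(165/4) = 8/14025
  n = 6: D(6) = 6(6 + 13/4) = 111/2; numerator = 1(8/14025) + 1(2/425) = 74/14025; a_6 = (74/14025)/(111/2) = 4/42075

r = 2; a_0 = 1; a_1 = 4/17; a_2 = 2/17; a_3 = 8/425; a_4 = 2/425; a_5 = 8/14025; a_6 = 4/42075


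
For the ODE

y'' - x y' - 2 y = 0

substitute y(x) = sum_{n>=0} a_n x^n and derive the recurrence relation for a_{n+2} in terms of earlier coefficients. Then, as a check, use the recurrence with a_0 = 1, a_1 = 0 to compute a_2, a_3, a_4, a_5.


Substitute y = sum_n a_n x^n.
y''(x) has coefficient (n+2)(n+1) a_{n+2} at x^n;
-x y'(x) has coefficient -n a_n at x^n (shift);
-2 y(x) has coefficient -2 a_n at x^n.
Matching x^n: (n+2)(n+1) a_{n+2} + (-n - 2) a_n = 0.
Thus a_{n+2} = (n + 2) / ((n+1)(n+2)) * a_n.

Check with a_0 = 1, a_1 = 0 (apply the recurrence for n = 0, 1, 2, 3): a_0 = 1, a_1 = 0, a_2 = 1, a_3 = 0, a_4 = 1/3, a_5 = 0.

a_(n+2) = (n + 2) / ((n+1)(n+2)) * a_n; check: a_0 = 1, a_1 = 0, a_2 = 1, a_3 = 0, a_4 = 1/3, a_5 = 0


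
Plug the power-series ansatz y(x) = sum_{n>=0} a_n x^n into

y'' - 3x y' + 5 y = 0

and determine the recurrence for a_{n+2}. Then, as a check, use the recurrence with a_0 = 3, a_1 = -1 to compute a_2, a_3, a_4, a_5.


Substitute y = sum_n a_n x^n.
y''(x) has coefficient (n+2)(n+1) a_{n+2} at x^n;
-3 x y'(x) has coefficient -3 n a_n at x^n (shift);
5 y(x) has coefficient 5 a_n at x^n.
Matching x^n: (n+2)(n+1) a_{n+2} + (-3n + 5) a_n = 0.
Thus a_{n+2} = (3n - 5) / ((n+1)(n+2)) * a_n.

Check with a_0 = 3, a_1 = -1 (apply the recurrence for n = 0, 1, 2, 3): a_0 = 3, a_1 = -1, a_2 = -15/2, a_3 = 1/3, a_4 = -5/8, a_5 = 1/15.

a_(n+2) = (3n - 5) / ((n+1)(n+2)) * a_n; check: a_0 = 3, a_1 = -1, a_2 = -15/2, a_3 = 1/3, a_4 = -5/8, a_5 = 1/15


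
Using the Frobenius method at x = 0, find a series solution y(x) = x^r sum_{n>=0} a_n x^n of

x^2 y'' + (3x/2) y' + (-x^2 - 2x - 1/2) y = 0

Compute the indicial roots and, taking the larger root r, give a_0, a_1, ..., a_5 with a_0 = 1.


Write in Frobenius form y'' + (p(x)/x) y' + (q(x)/x^2) y = 0:
  p(x) = 3/2,  q(x) = -x^2 - 2x - 1/2.
Indicial equation: r(r-1) + (3/2) r + (-1/2) = 0 -> roots r_1 = 1/2, r_2 = -1.
Take r = r_1 = 1/2. Let y(x) = x^r sum_{n>=0} a_n x^n with a_0 = 1.
Substitute y = x^r sum a_n x^n and match x^{r+n}. The recurrence is
  D(n) a_n - 2 a_{n-1} - 1 a_{n-2} = 0,  where D(n) = (r+n)(r+n-1) + (3/2)(r+n) + (-1/2).
  a_n = [2 a_{n-1} + 1 a_{n-2}] / D(n).
Since the indicial polynomial factors as (r - r_1)(r - r_2), D(n) = (r_1 + n - r_1)(r_1 + n - r_2) = n(n + 3/2).
Evaluating step by step (a_0 = 1):
  n = 1: D(1) = 1(1 + 3/2) = 5/2; numerator = 2(1) = 2; a_1 = (2)/(5/2) = 4/5
  n = 2: D(2) = 2(2 + 3/2) = 7; numerator = 2(4/5) + 1(1) = 13/5; a_2 = (13/5)/(7) = 13/35
  n = 3: D(3) = 3(3 + 3/2) = 27/2; numerator = 2(13/35) + 1(4/5) = 54/35; a_3 = (54/35)/(27/2) = 4/35
  n = 4: D(4) = 4(4 + 3/2) = 22; numerator = 2(4/35) + 1(13/35) = 3/5; a_4 = (3/5)/(22) = 3/110
  n = 5: D(5) = 5(5 + 3/2) = 65/2; numerator = 2(3/110) + 1(4/35) = 13/77; a_5 = (13/77)/(65/2) = 2/385

r = 1/2; a_0 = 1; a_1 = 4/5; a_2 = 13/35; a_3 = 4/35; a_4 = 3/110; a_5 = 2/385


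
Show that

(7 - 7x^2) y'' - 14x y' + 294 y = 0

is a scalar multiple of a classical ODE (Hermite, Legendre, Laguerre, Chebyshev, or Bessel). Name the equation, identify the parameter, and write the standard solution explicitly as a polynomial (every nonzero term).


All three coefficients share the factor 7; dividing through by 7 gives  (1 - x^2) y'' - 2x y' + 42 y = 0.
This matches the Legendre equation (1 - x^2) y'' - 2x y' + n(n+1) y = 0 (note the -2x y' term) with n(n+1) = 42, so n = 6; the polynomial solution is P_6(x).
With y = sum_k a_k x^k, matching x^k gives (k+2)(k+1) a_{k+2} = [k(k+1) - n(n+1)] a_k = (k - 6)(k + 7) a_k. The right side vanishes at k = 6, so the series with the parity of 6 terminates at degree 6.
Standard normalization (P_n(1) = 1): leading coefficient (2n)!/(2^n (n!)^2) = 479001600/(64*518400) = 231/16, so a_6 = 231/16. Work downward with a_k = (k+1)(k+2) a_{k+2} / ((k - 6)(k + 7)):
  a_4 = (5)(6)(231/16) / ((4 - 6)(4 + 7)) = (3465/8)/(-22) = -315/16
  a_2 = (3)(4)(-315/16) / ((2 - 6)(2 + 7)) = (-945/4)/(-36) = 105/16
  a_0 = (1)(2)(105/16) / ((0 - 6)(0 + 7)) = (105/8)/(-42) = -5/16
Hence P_6(x) = 231 x^6/16 - 315 x^4/16 + 105 x^2/16 - 5/16.

P_6(x); series = 231 x^6/16 - 315 x^4/16 + 105 x^2/16 - 5/16


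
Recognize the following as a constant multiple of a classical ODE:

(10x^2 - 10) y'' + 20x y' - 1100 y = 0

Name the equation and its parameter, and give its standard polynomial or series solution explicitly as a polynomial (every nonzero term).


All three coefficients share the factor -10; dividing through by -10 gives  (1 - x^2) y'' - 2x y' + 110 y = 0.
This matches the Legendre equation (1 - x^2) y'' - 2x y' + n(n+1) y = 0 (note the -2x y' term) with n(n+1) = 110, so n = 10; the polynomial solution is P_10(x).
With y = sum_k a_k x^k, matching x^k gives (k+2)(k+1) a_{k+2} = [k(k+1) - n(n+1)] a_k = (k - 10)(k + 11) a_k. The right side vanishes at k = 10, so the series with the parity of 10 terminates at degree 10.
Standard normalization (P_n(1) = 1): leading coefficient (2n)!/(2^n (n!)^2) = 2432902008176640000/(1024*13168189440000) = 46189/256, so a_10 = 46189/256. Work downward with a_k = (k+1)(k+2) a_{k+2} / ((k - 10)(k + 11)):
  a_8 = (9)(10)(46189/256) / ((8 - 10)(8 + 11)) = (2078505/128)/(-38) = -109395/256
  a_6 = (7)(8)(-109395/256) / ((6 - 10)(6 + 11)) = (-765765/32)/(-68) = 45045/128
  a_4 = (5)(6)(45045/128) / ((4 - 10)(4 + 11)) = (675675/64)/(-90) = -15015/128
  a_2 = (3)(4)(-15015/128) / ((2 - 10)(2 + 11)) = (-45045/32)/(-104) = 3465/256
  a_0 = (1)(2)(3465/256) / ((0 - 10)(0 + 11)) = (3465/128)/(-110) = -63/256
Hence P_10(x) = 46189 x^10/256 - 109395 x^8/256 + 45045 x^6/128 - 15015 x^4/128 + 3465 x^2/256 - 63/256.

P_10(x); series = 46189 x^10/256 - 109395 x^8/256 + 45045 x^6/128 - 15015 x^4/128 + 3465 x^2/256 - 63/256


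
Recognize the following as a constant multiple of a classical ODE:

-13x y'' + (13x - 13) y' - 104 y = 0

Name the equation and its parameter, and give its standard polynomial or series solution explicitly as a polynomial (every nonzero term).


All three coefficients share the factor -13; dividing through by -13 gives  x y'' + (1 - x) y' + 8 y = 0.
This matches the Laguerre equation x y'' + (1 - x) y' + n y = 0 with n = 8; the polynomial solution is L_8(x).
With y = sum_k a_k x^k, matching x^k gives (k+1)k a_{k+1} + (k+1) a_{k+1} - k a_k + n a_k = 0, i.e. (k+1)^2 a_{k+1} = (k - n) a_k = (k - 8) a_k. The right side vanishes at k = 8, so the series terminates at degree 8.
Standard normalization L_n(0) = 1 gives a_0 = 1. Work upward with a_{k+1} = (k - 8) a_k / (k+1)^2:
  a_1 = (0 - 8)(1) / 1^2 = -8/1 = -8
  a_2 = (1 - 8)(-8) / 2^2 = 56/4 = 14
  a_3 = (2 - 8)(14) / 3^2 = -84/9 = -28/3
  a_4 = (3 - 8)(-28/3) / 4^2 = (140/3)/16 = 35/12
  a_5 = (4 - 8)(35/12) / 5^2 = (-35/3)/25 = -7/15
  a_6 = (5 - 8)(-7/15) / 6^2 = (7/5)/36 = 7/180
  a_7 = (6 - 8)(7/180) / 7^2 = (-7/90)/49 = -1/630
  a_8 = (7 - 8)(-1/630) / 8^2 = (1/630)/64 = 1/40320
Hence L_8(x) = x^8/40320 - x^7/630 + 7 x^6/180 - 7 x^5/15 + 35 x^4/12 - 28 x^3/3 + 14 x^2 - 8 x + 1.

L_8(x); series = x^8/40320 - x^7/630 + 7 x^6/180 - 7 x^5/15 + 35 x^4/12 - 28 x^3/3 + 14 x^2 - 8 x + 1


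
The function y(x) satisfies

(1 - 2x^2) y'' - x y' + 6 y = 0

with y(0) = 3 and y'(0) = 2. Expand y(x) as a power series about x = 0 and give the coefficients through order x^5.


Ansatz: y(x) = sum_{n>=0} a_n x^n, so y'(x) = sum_{n>=1} n a_n x^(n-1) and y''(x) = sum_{n>=2} n(n-1) a_n x^(n-2).
Substitute into P(x) y'' + Q(x) y' + R(x) y = 0 with P(x) = 1 - 2x^2, Q(x) = -x, R(x) = 6, and match powers of x.
Initial conditions: a_0 = 3, a_1 = 2.
Setting the coefficient of each power of x to zero and solving order by order (substituting the coefficients already found):
  x^0: 2 a_2 + 6 a_0 = 0  ->  2 a_2 = -6 a_0 = -18  ->  a_2 = -9
  x^1: 6 a_3 + 5 a_1 = 0  ->  6 a_3 = -5 a_1 = -10  ->  a_3 = -5/3
  x^2: 12 a_4 = 0  ->  a_4 = 0
  x^3: 20 a_5 - 9 a_3 = 0  ->  20 a_5 = 9 a_3 = -15  ->  a_5 = -3/4
Truncated series: y(x) = 3 + 2 x - 9 x^2 - (5/3) x^3 - (3/4) x^5 + O(x^6).

a_0 = 3; a_1 = 2; a_2 = -9; a_3 = -5/3; a_4 = 0; a_5 = -3/4


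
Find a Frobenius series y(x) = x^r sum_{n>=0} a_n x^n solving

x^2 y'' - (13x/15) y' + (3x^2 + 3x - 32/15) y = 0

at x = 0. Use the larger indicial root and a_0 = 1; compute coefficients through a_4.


Write in Frobenius form y'' + (p(x)/x) y' + (q(x)/x^2) y = 0:
  p(x) = -13/15,  q(x) = 3x^2 + 3x - 32/15.
Indicial equation: r(r-1) + (-13/15) r + (-32/15) = 0 -> roots r_1 = 8/3, r_2 = -4/5.
Take r = r_1 = 8/3. Let y(x) = x^r sum_{n>=0} a_n x^n with a_0 = 1.
Substitute y = x^r sum a_n x^n and match x^{r+n}. The recurrence is
  D(n) a_n + 3 a_{n-1} + 3 a_{n-2} = 0,  where D(n) = (r+n)(r+n-1) + (-13/15)(r+n) + (-32/15).
  a_n = [-3 a_{n-1} - 3 a_{n-2}] / D(n).
Since the indicial polynomial factors as (r - r_1)(r - r_2), D(n) = (r_1 + n - r_1)(r_1 + n - r_2) = n(n + 52/15).
Evaluating step by step (a_0 = 1):
  n = 1: D(1) = 1(1 + 52/15) = 67/15; numerator = -3(1) = -3; a_1 = (-3)/(67/15) = -45/67
  n = 2: D(2) = 2(2 + 52/15) = 164/15; numerator = -3(-45/67) - 3(1) = -66/67; a_2 = (-66/67)/(164/15) = -495/5494
  n = 3: D(3) = 3(3 + 52/15) = 97/5; numerator = -3(-495/5494) - 3(-45/67) = 12555/5494; a_3 = (12555/5494)/(97/5) = 62775/532918
  n = 4: D(4) = 4(4 + 52/15) = 448/15; numerator = -3(62775/532918) - 3(-495/5494) = -540/6499; a_4 = (-540/6499)/(448/15) = -2025/727888

r = 8/3; a_0 = 1; a_1 = -45/67; a_2 = -495/5494; a_3 = 62775/532918; a_4 = -2025/727888


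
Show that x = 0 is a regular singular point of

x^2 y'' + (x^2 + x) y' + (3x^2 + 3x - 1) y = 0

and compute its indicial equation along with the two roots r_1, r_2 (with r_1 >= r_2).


Divide by x^2 to reach normal form y'' + P_1(x) y' + P_2(x) y = 0 with P_1(x) = 1 + 1/x and P_2(x) = 3 + 3/x - 1/x^2.
x = 0 is a singular point because the y'-coefficient 1 + 1/x has a pole at x = 0 and the y-coefficient 3 + 3/x - 1/x^2 has a pole at x = 0.
It is a regular singular point because x P_1(x) = p(x) = x + 1 and x^2 P_2(x) = q(x) = 3x^2 + 3x - 1 are polynomials, hence analytic at x = 0.
p(0) = 1,  q(0) = -1.
Indicial equation: r(r-1) + p(0) r + q(0) = 0, i.e. r^2 + (p(0) - 1) r + q(0) = 0, i.e. r^2 - 1 = 0.
Discriminant: (0)^2 - 4(-1) = 4, so r = (0 ± 2)/2.
Solving: r_1 = 1, r_2 = -1.

indicial: r^2 - 1 = 0; roots r_1 = 1, r_2 = -1


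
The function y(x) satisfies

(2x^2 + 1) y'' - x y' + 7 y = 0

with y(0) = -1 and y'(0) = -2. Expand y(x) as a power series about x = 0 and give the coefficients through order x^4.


Ansatz: y(x) = sum_{n>=0} a_n x^n, so y'(x) = sum_{n>=1} n a_n x^(n-1) and y''(x) = sum_{n>=2} n(n-1) a_n x^(n-2).
Substitute into P(x) y'' + Q(x) y' + R(x) y = 0 with P(x) = 2x^2 + 1, Q(x) = -x, R(x) = 7, and match powers of x.
Initial conditions: a_0 = -1, a_1 = -2.
Setting the coefficient of each power of x to zero and solving order by order (substituting the coefficients already found):
  x^0: 2 a_2 + 7 a_0 = 0  ->  2 a_2 = -7 a_0 = 7  ->  a_2 = 7/2
  x^1: 6 a_3 + 6 a_1 = 0  ->  6 a_3 = -6 a_1 = 12  ->  a_3 = 2
  x^2: 12 a_4 + 9 a_2 = 0  ->  12 a_4 = -9 a_2 = -63/2  ->  a_4 = -21/8
Truncated series: y(x) = -1 - 2 x + (7/2) x^2 + 2 x^3 - (21/8) x^4 + O(x^5).

a_0 = -1; a_1 = -2; a_2 = 7/2; a_3 = 2; a_4 = -21/8


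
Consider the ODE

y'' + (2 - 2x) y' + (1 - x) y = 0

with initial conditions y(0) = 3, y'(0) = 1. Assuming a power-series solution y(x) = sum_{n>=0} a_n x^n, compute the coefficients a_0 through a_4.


Ansatz: y(x) = sum_{n>=0} a_n x^n, so y'(x) = sum_{n>=1} n a_n x^(n-1) and y''(x) = sum_{n>=2} n(n-1) a_n x^(n-2).
Substitute into P(x) y'' + Q(x) y' + R(x) y = 0 with P(x) = 1, Q(x) = 2 - 2x, R(x) = 1 - x, and match powers of x.
Initial conditions: a_0 = 3, a_1 = 1.
Setting the coefficient of each power of x to zero and solving order by order (substituting the coefficients already found):
  x^0: 2 a_2 + 2 a_1 + a_0 = 0  ->  2 a_2 = -2 a_1 - a_0 = -5  ->  a_2 = -5/2
  x^1: 6 a_3 + 4 a_2 - a_1 - a_0 = 0  ->  6 a_3 = -4 a_2 + a_1 + a_0 = 14  ->  a_3 = 7/3
  x^2: 12 a_4 + 6 a_3 - 3 a_2 - a_1 = 0  ->  12 a_4 = -6 a_3 + 3 a_2 + a_1 = -41/2  ->  a_4 = -41/24
Truncated series: y(x) = 3 + x - (5/2) x^2 + (7/3) x^3 - (41/24) x^4 + O(x^5).

a_0 = 3; a_1 = 1; a_2 = -5/2; a_3 = 7/3; a_4 = -41/24


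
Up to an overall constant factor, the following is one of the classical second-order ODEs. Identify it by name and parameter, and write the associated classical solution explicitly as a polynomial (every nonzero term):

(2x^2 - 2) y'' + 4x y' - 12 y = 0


All three coefficients share the factor -2; dividing through by -2 gives  (1 - x^2) y'' - 2x y' + 6 y = 0.
This matches the Legendre equation (1 - x^2) y'' - 2x y' + n(n+1) y = 0 (note the -2x y' term) with n(n+1) = 6, so n = 2; the polynomial solution is P_2(x).
With y = sum_k a_k x^k, matching x^k gives (k+2)(k+1) a_{k+2} = [k(k+1) - n(n+1)] a_k = (k - 2)(k + 3) a_k. The right side vanishes at k = 2, so the series with the parity of 2 terminates at degree 2.
Standard normalization (P_n(1) = 1): leading coefficient (2n)!/(2^n (n!)^2) = 24/(4*4) = 3/2, so a_2 = 3/2. Work downward with a_k = (k+1)(k+2) a_{k+2} / ((k - 2)(k + 3)):
  a_0 = (1)(2)(3/2) / ((0 - 2)(0 + 3)) = 3/(-6) = -1/2
Hence P_2(x) = 3 x^2/2 - 1/2.

P_2(x); series = 3 x^2/2 - 1/2


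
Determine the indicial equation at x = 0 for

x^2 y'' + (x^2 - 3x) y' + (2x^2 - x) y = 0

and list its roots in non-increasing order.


Divide by x^2 to reach normal form y'' + P_1(x) y' + P_2(x) y = 0 with P_1(x) = 1 - 3/x and P_2(x) = 2 - 1/x.
x = 0 is a singular point because the y'-coefficient 1 - 3/x has a pole at x = 0 and the y-coefficient 2 - 1/x has a pole at x = 0.
It is a regular singular point because x P_1(x) = p(x) = x - 3 and x^2 P_2(x) = q(x) = 2x^2 - x are polynomials, hence analytic at x = 0.
p(0) = -3,  q(0) = 0.
Indicial equation: r(r-1) + p(0) r + q(0) = 0, i.e. r^2 + (p(0) - 1) r + q(0) = 0, i.e. r^2 - 4 r = 0.
Discriminant: (-4)^2 - 4(0) = 16, so r = (4 ± 4)/2.
Solving: r_1 = 4, r_2 = 0.

indicial: r^2 - 4 r = 0; roots r_1 = 4, r_2 = 0


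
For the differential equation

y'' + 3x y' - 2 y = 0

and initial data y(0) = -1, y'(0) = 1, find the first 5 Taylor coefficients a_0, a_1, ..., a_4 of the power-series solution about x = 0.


Ansatz: y(x) = sum_{n>=0} a_n x^n, so y'(x) = sum_{n>=1} n a_n x^(n-1) and y''(x) = sum_{n>=2} n(n-1) a_n x^(n-2).
Substitute into P(x) y'' + Q(x) y' + R(x) y = 0 with P(x) = 1, Q(x) = 3x, R(x) = -2, and match powers of x.
Initial conditions: a_0 = -1, a_1 = 1.
Setting the coefficient of each power of x to zero and solving order by order (substituting the coefficients already found):
  x^0: 2 a_2 - 2 a_0 = 0  ->  2 a_2 = 2 a_0 = -2  ->  a_2 = -1
  x^1: 6 a_3 + a_1 = 0  ->  6 a_3 = -a_1 = -1  ->  a_3 = -1/6
  x^2: 12 a_4 + 4 a_2 = 0  ->  12 a_4 = -4 a_2 = 4  ->  a_4 = 1/3
Truncated series: y(x) = -1 + x - x^2 - (1/6) x^3 + (1/3) x^4 + O(x^5).

a_0 = -1; a_1 = 1; a_2 = -1; a_3 = -1/6; a_4 = 1/3


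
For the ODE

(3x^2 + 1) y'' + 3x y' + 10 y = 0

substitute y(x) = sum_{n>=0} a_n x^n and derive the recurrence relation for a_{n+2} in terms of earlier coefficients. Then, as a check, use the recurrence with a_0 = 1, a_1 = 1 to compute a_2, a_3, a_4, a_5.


Substitute y = sum_n a_n x^n.
(1 + 3 x^2) y'' contributes (n+2)(n+1) a_{n+2} + 3 n(n-1) a_n at x^n.
3 x y'(x) contributes 3 n a_n at x^n.
10 y(x) contributes 10 a_n at x^n.
Matching x^n: (n+2)(n+1) a_{n+2} + (3 n(n-1) + 3 n + 10) a_n = 0.
Thus a_{n+2} = (-3 n(n-1) - 3 n - 10) / ((n+1)(n+2)) * a_n.

Check with a_0 = 1, a_1 = 1 (apply the recurrence for n = 0, 1, 2, 3): a_0 = 1, a_1 = 1, a_2 = -5, a_3 = -13/6, a_4 = 55/6, a_5 = 481/120.

a_(n+2) = (-3 n(n-1) - 3 n - 10) / ((n+1)(n+2)) * a_n; check: a_0 = 1, a_1 = 1, a_2 = -5, a_3 = -13/6, a_4 = 55/6, a_5 = 481/120


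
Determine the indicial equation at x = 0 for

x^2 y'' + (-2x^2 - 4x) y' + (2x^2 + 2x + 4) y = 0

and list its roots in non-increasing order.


Divide by x^2 to reach normal form y'' + P_1(x) y' + P_2(x) y = 0 with P_1(x) = -2 - 4/x and P_2(x) = 2 + 2/x + 4/x^2.
x = 0 is a singular point because the y'-coefficient -2 - 4/x has a pole at x = 0 and the y-coefficient 2 + 2/x + 4/x^2 has a pole at x = 0.
It is a regular singular point because x P_1(x) = p(x) = -2x - 4 and x^2 P_2(x) = q(x) = 2x^2 + 2x + 4 are polynomials, hence analytic at x = 0.
p(0) = -4,  q(0) = 4.
Indicial equation: r(r-1) + p(0) r + q(0) = 0, i.e. r^2 + (p(0) - 1) r + q(0) = 0, i.e. r^2 - 5 r + 4 = 0.
Discriminant: (-5)^2 - 4(4) = 9, so r = (5 ± 3)/2.
Solving: r_1 = 4, r_2 = 1.

indicial: r^2 - 5 r + 4 = 0; roots r_1 = 4, r_2 = 1


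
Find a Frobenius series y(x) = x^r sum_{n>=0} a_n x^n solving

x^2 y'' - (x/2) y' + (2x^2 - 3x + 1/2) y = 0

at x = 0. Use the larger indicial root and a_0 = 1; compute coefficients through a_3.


Write in Frobenius form y'' + (p(x)/x) y' + (q(x)/x^2) y = 0:
  p(x) = -1/2,  q(x) = 2x^2 - 3x + 1/2.
Indicial equation: r(r-1) + (-1/2) r + (1/2) = 0 -> roots r_1 = 1, r_2 = 1/2.
Take r = r_1 = 1. Let y(x) = x^r sum_{n>=0} a_n x^n with a_0 = 1.
Substitute y = x^r sum a_n x^n and match x^{r+n}. The recurrence is
  D(n) a_n - 3 a_{n-1} + 2 a_{n-2} = 0,  where D(n) = (r+n)(r+n-1) + (-1/2)(r+n) + (1/2).
  a_n = [3 a_{n-1} - 2 a_{n-2}] / D(n).
Since the indicial polynomial factors as (r - r_1)(r - r_2), D(n) = (r_1 + n - r_1)(r_1 + n - r_2) = n(n + 1/2).
Evaluating step by step (a_0 = 1):
  n = 1: D(1) = 1(1 + 1/2) = 3/2; numerator = 3(1) = 3; a_1 = (3)/(3/2) = 2
  n = 2: D(2) = 2(2 + 1/2) = 5; numerator = 3(2) - 2(1) = 4; a_2 = (4)/(5) = 4/5
  n = 3: D(3) = 3(3 + 1/2) = 21/2; numerator = 3(4/5) - 2(2) = -8/5; a_3 = (-8/5)/(21/2) = -16/105

r = 1; a_0 = 1; a_1 = 2; a_2 = 4/5; a_3 = -16/105


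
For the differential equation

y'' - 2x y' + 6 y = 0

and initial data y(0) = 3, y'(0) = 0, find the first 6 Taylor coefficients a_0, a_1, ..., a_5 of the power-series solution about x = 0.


Ansatz: y(x) = sum_{n>=0} a_n x^n, so y'(x) = sum_{n>=1} n a_n x^(n-1) and y''(x) = sum_{n>=2} n(n-1) a_n x^(n-2).
Substitute into P(x) y'' + Q(x) y' + R(x) y = 0 with P(x) = 1, Q(x) = -2x, R(x) = 6, and match powers of x.
Initial conditions: a_0 = 3, a_1 = 0.
Setting the coefficient of each power of x to zero and solving order by order (substituting the coefficients already found):
  x^0: 2 a_2 + 6 a_0 = 0  ->  2 a_2 = -6 a_0 = -18  ->  a_2 = -9
  x^1: 6 a_3 + 4 a_1 = 0  ->  6 a_3 = -4 a_1 = 0  ->  a_3 = 0
  x^2: 12 a_4 + 2 a_2 = 0  ->  12 a_4 = -2 a_2 = 18  ->  a_4 = 3/2
  x^3: 20 a_5 = 0  ->  a_5 = 0
Truncated series: y(x) = 3 - 9 x^2 + (3/2) x^4 + O(x^6).

a_0 = 3; a_1 = 0; a_2 = -9; a_3 = 0; a_4 = 3/2; a_5 = 0


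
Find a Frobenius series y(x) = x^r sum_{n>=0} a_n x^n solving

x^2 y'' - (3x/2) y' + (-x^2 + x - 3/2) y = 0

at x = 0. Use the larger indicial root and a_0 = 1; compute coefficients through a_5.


Write in Frobenius form y'' + (p(x)/x) y' + (q(x)/x^2) y = 0:
  p(x) = -3/2,  q(x) = -x^2 + x - 3/2.
Indicial equation: r(r-1) + (-3/2) r + (-3/2) = 0 -> roots r_1 = 3, r_2 = -1/2.
Take r = r_1 = 3. Let y(x) = x^r sum_{n>=0} a_n x^n with a_0 = 1.
Substitute y = x^r sum a_n x^n and match x^{r+n}. The recurrence is
  D(n) a_n + 1 a_{n-1} - 1 a_{n-2} = 0,  where D(n) = (r+n)(r+n-1) + (-3/2)(r+n) + (-3/2).
  a_n = [-1 a_{n-1} + 1 a_{n-2}] / D(n).
Since the indicial polynomial factors as (r - r_1)(r - r_2), D(n) = (r_1 + n - r_1)(r_1 + n - r_2) = n(n + 7/2).
Evaluating step by step (a_0 = 1):
  n = 1: D(1) = 1(1 + 7/2) = 9/2; numerator = -1(1) = -1; a_1 = (-1)/(9/2) = -2/9
  n = 2: D(2) = 2(2 + 7/2) = 11; numerator = -1(-2/9) + 1(1) = 11/9; a_2 = (11/9)/(11) = 1/9
  n = 3: D(3) = 3(3 + 7/2) = 39/2; numerator = -1(1/9) + 1(-2/9) = -1/3; a_3 = (-1/3)/(39/2) = -2/117
  n = 4: D(4) = 4(4 + 7/2) = 30; numerator = -1(-2/117) + 1(1/9) = 5/39; a_4 = (5/39)/(30) = 1/234
  n = 5: D(5) = 5(5 + 7/2) = 85/2; numerator = -1(1/234) + 1(-2/117) = -5/234; a_5 = (-5/234)/(85/2) = -1/1989

r = 3; a_0 = 1; a_1 = -2/9; a_2 = 1/9; a_3 = -2/117; a_4 = 1/234; a_5 = -1/1989


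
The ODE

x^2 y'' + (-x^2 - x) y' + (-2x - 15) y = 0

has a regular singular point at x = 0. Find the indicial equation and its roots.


Divide by x^2 to reach normal form y'' + P_1(x) y' + P_2(x) y = 0 with P_1(x) = -1 - 1/x and P_2(x) = -2/x - 15/x^2.
x = 0 is a singular point because the y'-coefficient -1 - 1/x has a pole at x = 0 and the y-coefficient -2/x - 15/x^2 has a pole at x = 0.
It is a regular singular point because x P_1(x) = p(x) = -x - 1 and x^2 P_2(x) = q(x) = -2x - 15 are polynomials, hence analytic at x = 0.
p(0) = -1,  q(0) = -15.
Indicial equation: r(r-1) + p(0) r + q(0) = 0, i.e. r^2 + (p(0) - 1) r + q(0) = 0, i.e. r^2 - 2 r - 15 = 0.
Discriminant: (-2)^2 - 4(-15) = 64, so r = (2 ± 8)/2.
Solving: r_1 = 5, r_2 = -3.

indicial: r^2 - 2 r - 15 = 0; roots r_1 = 5, r_2 = -3


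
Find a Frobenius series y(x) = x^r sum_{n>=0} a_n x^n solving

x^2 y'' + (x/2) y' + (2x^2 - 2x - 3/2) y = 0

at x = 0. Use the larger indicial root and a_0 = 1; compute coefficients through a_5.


Write in Frobenius form y'' + (p(x)/x) y' + (q(x)/x^2) y = 0:
  p(x) = 1/2,  q(x) = 2x^2 - 2x - 3/2.
Indicial equation: r(r-1) + (1/2) r + (-3/2) = 0 -> roots r_1 = 3/2, r_2 = -1.
Take r = r_1 = 3/2. Let y(x) = x^r sum_{n>=0} a_n x^n with a_0 = 1.
Substitute y = x^r sum a_n x^n and match x^{r+n}. The recurrence is
  D(n) a_n - 2 a_{n-1} + 2 a_{n-2} = 0,  where D(n) = (r+n)(r+n-1) + (1/2)(r+n) + (-3/2).
  a_n = [2 a_{n-1} - 2 a_{n-2}] / D(n).
Since the indicial polynomial factors as (r - r_1)(r - r_2), D(n) = (r_1 + n - r_1)(r_1 + n - r_2) = n(n + 5/2).
Evaluating step by step (a_0 = 1):
  n = 1: D(1) = 1(1 + 5/2) = 7/2; numerator = 2(1) = 2; a_1 = (2)/(7/2) = 4/7
  n = 2: D(2) = 2(2 + 5/2) = 9; numerator = 2(4/7) - 2(1) = -6/7; a_2 = (-6/7)/(9) = -2/21
  n = 3: D(3) = 3(3 + 5/2) = 33/2; numerator = 2(-2/21) - 2(4/7) = -4/3; a_3 = (-4/3)/(33/2) = -8/99
  n = 4: D(4) = 4(4 + 5/2) = 26; numerator = 2(-8/99) - 2(-2/21) = 20/693; a_4 = (20/693)/(26) = 10/9009
  n = 5: D(5) = 5(5 + 5/2) = 75/2; numerator = 2(10/9009) - 2(-8/99) = 164/1001; a_5 = (164/1001)/(75/2) = 328/75075

r = 3/2; a_0 = 1; a_1 = 4/7; a_2 = -2/21; a_3 = -8/99; a_4 = 10/9009; a_5 = 328/75075


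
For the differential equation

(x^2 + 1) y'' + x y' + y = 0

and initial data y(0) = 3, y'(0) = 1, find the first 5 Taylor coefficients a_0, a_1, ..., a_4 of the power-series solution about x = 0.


Ansatz: y(x) = sum_{n>=0} a_n x^n, so y'(x) = sum_{n>=1} n a_n x^(n-1) and y''(x) = sum_{n>=2} n(n-1) a_n x^(n-2).
Substitute into P(x) y'' + Q(x) y' + R(x) y = 0 with P(x) = x^2 + 1, Q(x) = x, R(x) = 1, and match powers of x.
Initial conditions: a_0 = 3, a_1 = 1.
Setting the coefficient of each power of x to zero and solving order by order (substituting the coefficients already found):
  x^0: 2 a_2 + a_0 = 0  ->  2 a_2 = -a_0 = -3  ->  a_2 = -3/2
  x^1: 6 a_3 + 2 a_1 = 0  ->  6 a_3 = -2 a_1 = -2  ->  a_3 = -1/3
  x^2: 12 a_4 + 5 a_2 = 0  ->  12 a_4 = -5 a_2 = 15/2  ->  a_4 = 5/8
Truncated series: y(x) = 3 + x - (3/2) x^2 - (1/3) x^3 + (5/8) x^4 + O(x^5).

a_0 = 3; a_1 = 1; a_2 = -3/2; a_3 = -1/3; a_4 = 5/8


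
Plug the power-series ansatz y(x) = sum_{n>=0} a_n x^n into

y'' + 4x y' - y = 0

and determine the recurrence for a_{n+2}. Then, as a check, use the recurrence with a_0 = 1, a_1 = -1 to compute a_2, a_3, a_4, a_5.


Substitute y = sum_n a_n x^n.
y''(x) has coefficient (n+2)(n+1) a_{n+2} at x^n;
4 x y'(x) has coefficient 4 n a_n at x^n (shift);
-y(x) has coefficient -1 a_n at x^n.
Matching x^n: (n+2)(n+1) a_{n+2} + (4n - 1) a_n = 0.
Thus a_{n+2} = (-4n + 1) / ((n+1)(n+2)) * a_n.

Check with a_0 = 1, a_1 = -1 (apply the recurrence for n = 0, 1, 2, 3): a_0 = 1, a_1 = -1, a_2 = 1/2, a_3 = 1/2, a_4 = -7/24, a_5 = -11/40.

a_(n+2) = (-4n + 1) / ((n+1)(n+2)) * a_n; check: a_0 = 1, a_1 = -1, a_2 = 1/2, a_3 = 1/2, a_4 = -7/24, a_5 = -11/40
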